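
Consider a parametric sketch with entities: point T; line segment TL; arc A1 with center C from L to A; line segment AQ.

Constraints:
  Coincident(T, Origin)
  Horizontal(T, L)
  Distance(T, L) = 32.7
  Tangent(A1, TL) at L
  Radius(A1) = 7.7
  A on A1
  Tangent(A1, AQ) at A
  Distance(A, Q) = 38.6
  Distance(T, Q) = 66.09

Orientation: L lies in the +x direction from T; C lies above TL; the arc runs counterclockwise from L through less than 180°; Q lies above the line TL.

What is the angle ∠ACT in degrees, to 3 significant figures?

152°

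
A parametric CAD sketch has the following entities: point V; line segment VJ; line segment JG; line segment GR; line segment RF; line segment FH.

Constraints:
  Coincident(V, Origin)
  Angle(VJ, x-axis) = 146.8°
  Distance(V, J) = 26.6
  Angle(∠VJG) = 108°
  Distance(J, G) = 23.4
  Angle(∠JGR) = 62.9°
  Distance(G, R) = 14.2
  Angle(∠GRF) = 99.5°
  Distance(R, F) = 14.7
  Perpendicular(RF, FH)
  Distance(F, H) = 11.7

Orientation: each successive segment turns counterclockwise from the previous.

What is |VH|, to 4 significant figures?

31.84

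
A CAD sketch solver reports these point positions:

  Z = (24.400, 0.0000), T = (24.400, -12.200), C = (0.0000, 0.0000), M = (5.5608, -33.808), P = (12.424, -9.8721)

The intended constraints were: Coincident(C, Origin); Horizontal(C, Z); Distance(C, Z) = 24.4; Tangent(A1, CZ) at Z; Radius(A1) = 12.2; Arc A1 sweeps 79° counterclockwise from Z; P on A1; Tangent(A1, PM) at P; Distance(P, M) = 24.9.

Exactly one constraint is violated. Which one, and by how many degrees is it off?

Tangent(A1, PM) at P — off by 5.00°.

C = (0.00, 0.00) ✓; C.y = 0.00, Z.y = 0.00 ✓; |CZ| = 24.40 ✓; ∠(TZ, ZC) = 90.00° ✓; |TZ| = 12.20 ✓; bearing(T→P) − bearing(T→Z) = 79.00° ✓; |TP| = 12.20 ✓; ∠(TP, PM) = 95.00° ✗; |PM| = 24.90 ✓.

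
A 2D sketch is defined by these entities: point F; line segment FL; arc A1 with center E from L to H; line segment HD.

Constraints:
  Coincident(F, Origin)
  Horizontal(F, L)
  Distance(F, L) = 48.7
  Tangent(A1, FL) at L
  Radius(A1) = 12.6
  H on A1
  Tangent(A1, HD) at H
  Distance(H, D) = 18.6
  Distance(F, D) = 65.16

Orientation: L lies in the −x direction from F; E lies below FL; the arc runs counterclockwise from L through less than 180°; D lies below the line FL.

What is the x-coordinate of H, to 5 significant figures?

-60.798

F is at the origin; F and L share the same y with |FL| = 48.7 and L on the −x side, so L = (-48.700, 0.0000). Since A1 is tangent to FL there, EL ⟂ FL, so E = L + (0, -12.6) = (-48.700, -12.600). Since EH ⟂ HD (tangency), |ED| = √(12.6² + 18.6²) = 22.466 regardless of where H sits on A1. So D lies on both circle(F, 65.16) and circle(E, 22.466); the below-FL intersection is D = (-55.598, -33.981). H is the foot of the tangent from D: H = (-60.798, -16.122).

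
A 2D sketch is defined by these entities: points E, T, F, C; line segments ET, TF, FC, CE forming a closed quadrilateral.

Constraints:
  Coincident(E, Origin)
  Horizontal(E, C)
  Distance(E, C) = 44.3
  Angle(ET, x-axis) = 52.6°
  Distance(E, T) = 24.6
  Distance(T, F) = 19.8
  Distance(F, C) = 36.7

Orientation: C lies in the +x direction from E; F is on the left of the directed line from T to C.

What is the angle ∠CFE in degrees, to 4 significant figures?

65.54°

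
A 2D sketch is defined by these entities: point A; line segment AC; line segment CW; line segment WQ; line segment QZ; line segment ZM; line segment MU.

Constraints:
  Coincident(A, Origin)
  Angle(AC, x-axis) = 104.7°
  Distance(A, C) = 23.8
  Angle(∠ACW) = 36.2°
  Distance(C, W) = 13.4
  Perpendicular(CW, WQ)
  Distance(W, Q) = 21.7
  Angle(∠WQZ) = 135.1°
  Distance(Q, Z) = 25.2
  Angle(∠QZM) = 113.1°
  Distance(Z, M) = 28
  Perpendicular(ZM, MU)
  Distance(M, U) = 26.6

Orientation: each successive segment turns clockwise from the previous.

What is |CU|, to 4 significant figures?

20.99

A is at the origin; AC runs at 104.7° with length 23.8, so C = (-6.039, 23.02). ∠ACW = 36.2° gives CW at -39.10° from the x-axis; with |CW| = 13.4, W = (4.360, 14.57). The perpendicularity gives WQ at right angles to CW, so WQ runs at -129.1°; with |WQ| = 21.7, Q = (-9.326, -2.270). ∠WQZ = 135.1° gives QZ at -174.0° from the x-axis; with |QZ| = 25.2, Z = (-34.39, -4.904). ∠QZM = 113.1° gives ZM at 119.1° from the x-axis; with |ZM| = 28.0, M = (-48.01, 19.56). The perpendicularity gives MU at right angles to ZM, so MU runs at 29.10°; with |MU| = 26.6, U = (-24.76, 32.50). Then |CU| = |U − C| = 20.99.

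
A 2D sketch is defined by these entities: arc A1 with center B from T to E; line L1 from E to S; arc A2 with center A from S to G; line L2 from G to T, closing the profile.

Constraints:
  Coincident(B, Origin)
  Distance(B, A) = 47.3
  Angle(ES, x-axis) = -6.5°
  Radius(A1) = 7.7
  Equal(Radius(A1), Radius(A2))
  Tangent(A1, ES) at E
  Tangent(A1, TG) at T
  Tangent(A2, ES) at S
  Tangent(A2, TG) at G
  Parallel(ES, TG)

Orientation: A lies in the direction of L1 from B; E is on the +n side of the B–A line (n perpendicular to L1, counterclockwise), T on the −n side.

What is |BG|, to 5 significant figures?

47.923

The slot axis is L1's direction at -6.5°, so u = (cos -6.5°, sin -6.5°) = (0.99357, -0.11320) and n = (−sin -6.5°, cos -6.5°) = (0.11320, 0.99357). B is at the origin and A lies 47.3 along u from B, so A = 47.3·u = (46.996, -5.3545). Tangency of A1 to both parallel lines with radius 7.7 puts E and T at B ± 7.7·n: E = (0.87166, 7.6505), T = (-0.87166, -7.6505). Equal radii place S and G the same way about A: S = A + 7.7·n = (47.868, 2.2960), G = A − 7.7·n = (46.124, -13.005). Then |BG| = |G − B| = 47.923.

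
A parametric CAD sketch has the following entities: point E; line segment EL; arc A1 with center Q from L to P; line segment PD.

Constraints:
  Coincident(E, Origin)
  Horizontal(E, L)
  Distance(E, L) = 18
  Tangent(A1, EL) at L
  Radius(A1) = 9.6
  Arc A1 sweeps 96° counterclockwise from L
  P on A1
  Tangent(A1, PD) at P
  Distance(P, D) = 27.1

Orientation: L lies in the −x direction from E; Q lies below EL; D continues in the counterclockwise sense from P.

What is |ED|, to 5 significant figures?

44.958

On A1, L sits at bearing 90° from Q; a 96° counterclockwise sweep puts P at bearing 186°, so P = Q + 9.6·(cos 186°, sin 186°) = (-27.547, -10.603). A1 meets PD tangentially, so QP is at right angles to PD, so PD runs along (−sin 186°, cos 186°); with |PD| = 27.1, D = (-24.715, -37.555). Then |ED| = |D − E| = 44.958.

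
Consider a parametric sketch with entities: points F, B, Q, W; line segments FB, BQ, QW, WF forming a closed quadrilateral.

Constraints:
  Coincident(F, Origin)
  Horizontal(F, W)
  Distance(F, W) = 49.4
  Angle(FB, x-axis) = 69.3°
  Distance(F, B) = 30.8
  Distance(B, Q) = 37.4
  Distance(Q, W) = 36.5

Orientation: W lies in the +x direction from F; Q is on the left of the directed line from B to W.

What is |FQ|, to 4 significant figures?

59.87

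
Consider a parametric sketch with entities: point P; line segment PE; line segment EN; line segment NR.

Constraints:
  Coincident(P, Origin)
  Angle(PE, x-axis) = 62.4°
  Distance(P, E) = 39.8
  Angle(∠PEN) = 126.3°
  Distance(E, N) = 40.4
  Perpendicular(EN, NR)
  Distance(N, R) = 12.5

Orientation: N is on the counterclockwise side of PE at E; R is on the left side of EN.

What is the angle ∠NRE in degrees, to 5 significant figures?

72.808°

∠PEN = 126.3°, so EN runs at 62.4° + (180° − 126.3°) = 116.10° from the x-axis; with |EN| = 40.4, N = E + 40.4·(cos 116.10°, sin 116.10°) = (0.66564, 71.551). The perpendicularity gives NR at right angles to EN; with |NR| = 12.5 on the left of EN, R = N + 12.5·(-0.89803, -0.43994) = (-10.560, 66.052). Then cos ∠NRE = RN·RE / (|RN||RE|), giving 72.808°.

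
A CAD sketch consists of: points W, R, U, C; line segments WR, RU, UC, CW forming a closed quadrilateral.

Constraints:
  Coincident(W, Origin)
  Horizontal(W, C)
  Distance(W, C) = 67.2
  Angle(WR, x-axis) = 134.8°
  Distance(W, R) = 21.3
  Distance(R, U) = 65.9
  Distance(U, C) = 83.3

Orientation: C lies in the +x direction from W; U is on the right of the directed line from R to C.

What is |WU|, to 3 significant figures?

49.1

Checks: |RU| = 65.90 ✓; |UC| = 83.30 ✓.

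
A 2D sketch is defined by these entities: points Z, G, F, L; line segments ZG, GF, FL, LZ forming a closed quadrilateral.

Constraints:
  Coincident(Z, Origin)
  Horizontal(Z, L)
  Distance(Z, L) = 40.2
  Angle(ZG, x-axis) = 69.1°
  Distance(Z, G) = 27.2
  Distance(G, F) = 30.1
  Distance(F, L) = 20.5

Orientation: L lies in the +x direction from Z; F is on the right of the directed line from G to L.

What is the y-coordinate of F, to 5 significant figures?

-2.9073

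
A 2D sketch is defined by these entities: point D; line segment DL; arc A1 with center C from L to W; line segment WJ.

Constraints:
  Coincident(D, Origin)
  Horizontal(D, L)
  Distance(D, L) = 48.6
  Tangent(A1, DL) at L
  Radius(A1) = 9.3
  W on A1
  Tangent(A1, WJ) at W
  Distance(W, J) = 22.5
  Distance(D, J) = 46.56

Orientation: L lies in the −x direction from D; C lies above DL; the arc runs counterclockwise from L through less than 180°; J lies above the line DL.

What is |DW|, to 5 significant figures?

40.184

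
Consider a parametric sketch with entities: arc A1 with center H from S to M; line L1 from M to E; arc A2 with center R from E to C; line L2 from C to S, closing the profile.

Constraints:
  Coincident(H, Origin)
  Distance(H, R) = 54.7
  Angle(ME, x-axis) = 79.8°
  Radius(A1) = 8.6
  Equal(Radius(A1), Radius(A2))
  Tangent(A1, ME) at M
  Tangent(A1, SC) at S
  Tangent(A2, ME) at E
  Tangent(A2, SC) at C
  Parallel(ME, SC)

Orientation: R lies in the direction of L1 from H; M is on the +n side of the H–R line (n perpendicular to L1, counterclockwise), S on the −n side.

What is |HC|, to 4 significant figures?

55.37

The slot axis is L1's direction at 79.8°, so u = (cos 79.8°, sin 79.8°) = (0.1771, 0.9842) and n = (−sin 79.8°, cos 79.8°) = (-0.9842, 0.1771). H is at the origin and R lies 54.7 along u from H, so R = 54.7·u = (9.687, 53.84). Tangency of A1 to both parallel lines with radius 8.6 puts M and S at H ± 8.6·n: M = (-8.464, 1.523), S = (8.464, -1.523). Equal radii place E and C the same way about R: E = R + 8.6·n = (1.222, 55.36), C = R − 8.6·n = (18.15, 52.31). Then |HC| = |C − H| = 55.37.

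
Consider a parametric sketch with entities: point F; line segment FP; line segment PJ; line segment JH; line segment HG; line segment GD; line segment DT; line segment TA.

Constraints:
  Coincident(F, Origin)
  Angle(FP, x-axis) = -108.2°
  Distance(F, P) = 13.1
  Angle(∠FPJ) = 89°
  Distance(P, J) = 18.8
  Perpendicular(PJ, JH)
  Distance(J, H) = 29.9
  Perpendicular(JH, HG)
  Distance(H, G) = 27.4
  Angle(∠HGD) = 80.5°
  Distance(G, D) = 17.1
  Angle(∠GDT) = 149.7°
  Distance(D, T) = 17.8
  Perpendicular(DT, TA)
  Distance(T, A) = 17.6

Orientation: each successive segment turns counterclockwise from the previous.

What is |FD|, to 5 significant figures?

6.0066

F is at the origin; FP runs at -108.2° with length 13.1, so P = (-4.0916, -12.445). ∠FPJ = 89.0° gives PJ at -17.200° from the x-axis; with |PJ| = 18.8, J = (13.868, -18.004). PJ ⟂ JH, so JH runs at 72.800°; with |JH| = 29.9, H = (22.709, 10.559). JH is perpendicular to HG, so HG runs at 162.80°; with |HG| = 27.4, G = (-3.4653, 18.661). ∠HGD = 80.5° gives GD at -97.700° from the x-axis; with |GD| = 17.1, D = (-5.7565, 1.7155). Then |FD| = |D − F| = 6.0066.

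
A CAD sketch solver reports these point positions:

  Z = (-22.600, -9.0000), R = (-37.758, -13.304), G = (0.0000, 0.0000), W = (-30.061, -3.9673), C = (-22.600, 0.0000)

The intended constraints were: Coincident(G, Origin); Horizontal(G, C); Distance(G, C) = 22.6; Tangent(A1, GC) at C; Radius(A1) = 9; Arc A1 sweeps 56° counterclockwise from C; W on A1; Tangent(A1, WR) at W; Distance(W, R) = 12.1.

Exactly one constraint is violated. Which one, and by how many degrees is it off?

Tangent(A1, WR) at W — off by 5.50°.

G = (0.00, 0.00) ✓; G.y = 0.00, C.y = 0.00 ✓; |GC| = 22.60 ✓; ∠(ZC, CG) = 90.00° ✓; |ZC| = 9.000 ✓; bearing(Z→W) − bearing(Z→C) = 56.00° ✓; |ZW| = 9.000 ✓; ∠(ZW, WR) = 95.50° ✗; |WR| = 12.10 ✓.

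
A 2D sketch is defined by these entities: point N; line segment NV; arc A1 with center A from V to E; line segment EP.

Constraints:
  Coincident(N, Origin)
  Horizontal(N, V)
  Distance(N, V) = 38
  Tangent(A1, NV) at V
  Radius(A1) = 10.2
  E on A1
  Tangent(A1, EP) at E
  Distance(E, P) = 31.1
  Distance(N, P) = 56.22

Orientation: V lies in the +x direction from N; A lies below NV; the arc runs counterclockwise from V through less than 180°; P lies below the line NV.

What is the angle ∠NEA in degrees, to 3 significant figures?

140°

N is at the origin; NV is horizontal with |NV| = 38.0 and V on the +x side, so V = (38.0, 0.00). Since A1 is tangent to NV there, AV ⟂ NV, so A = V + (0, -10.2) = (38.0, -10.2). Since AE ⟂ EP (tangency), |AP| = √(10.2² + 31.1²) = 32.7 regardless of where E sits on A1. So P lies on both circle(N, 56.22) and circle(A, 32.7); the below-NV intersection is P = (36.3, -42.9). E is the foot of the tangent from P: E = (28.2, -12.9).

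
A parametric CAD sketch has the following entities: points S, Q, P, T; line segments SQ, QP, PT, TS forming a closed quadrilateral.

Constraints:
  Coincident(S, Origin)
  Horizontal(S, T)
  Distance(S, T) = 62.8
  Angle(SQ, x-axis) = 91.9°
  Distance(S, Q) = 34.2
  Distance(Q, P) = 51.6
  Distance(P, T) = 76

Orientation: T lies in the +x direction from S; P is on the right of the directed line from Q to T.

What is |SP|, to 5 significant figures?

19.968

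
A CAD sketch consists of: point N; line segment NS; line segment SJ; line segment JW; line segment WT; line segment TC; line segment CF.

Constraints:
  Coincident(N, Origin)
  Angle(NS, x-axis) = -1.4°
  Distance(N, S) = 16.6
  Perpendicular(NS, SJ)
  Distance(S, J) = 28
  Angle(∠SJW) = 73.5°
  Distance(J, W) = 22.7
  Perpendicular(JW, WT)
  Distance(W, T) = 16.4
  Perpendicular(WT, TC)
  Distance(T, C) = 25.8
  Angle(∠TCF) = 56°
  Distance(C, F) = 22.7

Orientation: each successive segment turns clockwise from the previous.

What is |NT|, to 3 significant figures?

5.85

N is at the origin; NS runs at -1.4° with length 16.6, so S = (16.6, -0.406). The perpendicularity gives SJ at right angles to NS, so SJ runs at -91.4°; with |SJ| = 28.0, J = (15.9, -28.4). ∠SJW = 73.5° gives JW at 162° from the x-axis; with |JW| = 22.7, W = (-5.69, -21.4). JW ⟂ WT, so WT runs at 72.1°; with |WT| = 16.4, T = (-0.650, -5.81). Then |NT| = |T − N| = 5.85.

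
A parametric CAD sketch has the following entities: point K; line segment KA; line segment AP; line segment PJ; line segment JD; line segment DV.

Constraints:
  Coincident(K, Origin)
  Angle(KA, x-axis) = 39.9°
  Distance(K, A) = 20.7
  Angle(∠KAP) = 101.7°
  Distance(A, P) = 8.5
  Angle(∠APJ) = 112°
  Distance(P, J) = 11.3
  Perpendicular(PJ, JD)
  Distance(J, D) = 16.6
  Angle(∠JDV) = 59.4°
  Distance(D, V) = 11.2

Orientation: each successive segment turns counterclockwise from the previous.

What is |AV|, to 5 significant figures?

5.7069

K is at the origin; KA runs at 39.9° with length 20.7, so A = (15.880, 13.278). ∠KAP = 101.7° gives AP at 118.20° from the x-axis; with |AP| = 8.5, P = (11.864, 20.769). ∠APJ = 112.0° gives PJ at -173.80° from the x-axis; with |PJ| = 11.3, J = (0.62973, 19.549). PJ is perpendicular to JD, so JD runs at -83.800°; with |JD| = 16.6, D = (2.4225, 3.0458). ∠JDV = 59.4° gives DV at 36.800° from the x-axis; with |DV| = 11.2, V = (11.391, 9.7549). Then |AV| = |V − A| = 5.7069.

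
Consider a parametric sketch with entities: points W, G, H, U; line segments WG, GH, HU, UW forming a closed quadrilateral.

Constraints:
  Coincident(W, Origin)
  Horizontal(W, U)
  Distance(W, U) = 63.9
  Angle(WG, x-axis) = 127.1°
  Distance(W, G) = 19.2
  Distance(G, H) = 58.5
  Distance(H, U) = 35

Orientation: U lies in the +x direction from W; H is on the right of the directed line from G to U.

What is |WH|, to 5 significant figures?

40.375

Checks: W.y = 0.00, U.y = 0.00 ✓; |GH| = 58.50 ✓; |HU| = 35.00 ✓.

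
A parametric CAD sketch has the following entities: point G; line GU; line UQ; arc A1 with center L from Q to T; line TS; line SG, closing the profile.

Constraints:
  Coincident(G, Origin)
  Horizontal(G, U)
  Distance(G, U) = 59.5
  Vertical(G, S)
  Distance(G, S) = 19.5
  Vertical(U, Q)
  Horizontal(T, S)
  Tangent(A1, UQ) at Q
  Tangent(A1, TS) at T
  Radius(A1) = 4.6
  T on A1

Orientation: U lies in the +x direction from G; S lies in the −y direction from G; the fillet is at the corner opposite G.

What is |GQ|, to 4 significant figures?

61.34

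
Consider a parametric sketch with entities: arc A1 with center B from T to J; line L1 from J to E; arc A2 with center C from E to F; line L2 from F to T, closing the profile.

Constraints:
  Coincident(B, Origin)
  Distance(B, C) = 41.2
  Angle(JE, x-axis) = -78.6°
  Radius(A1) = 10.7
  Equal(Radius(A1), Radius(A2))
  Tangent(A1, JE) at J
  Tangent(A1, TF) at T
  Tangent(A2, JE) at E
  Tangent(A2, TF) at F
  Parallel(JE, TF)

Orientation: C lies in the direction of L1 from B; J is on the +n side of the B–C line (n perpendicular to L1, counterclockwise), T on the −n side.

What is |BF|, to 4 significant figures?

42.57

The slot axis is L1's direction at -78.6°, so u = (cos -78.6°, sin -78.6°) = (0.1977, -0.9803) and n = (−sin -78.6°, cos -78.6°) = (0.9803, 0.1977). B is at the origin and C lies 41.2 along u from B, so C = 41.2·u = (8.143, -40.39). Tangency of A1 to both parallel lines with radius 10.7 puts J and T at B ± 10.7·n: J = (10.49, 2.115), T = (-10.49, -2.115). Equal radii place E and F the same way about C: E = C + 10.7·n = (18.63, -38.27), F = C − 10.7·n = (-2.345, -42.50). Then |BF| = |F − B| = 42.57.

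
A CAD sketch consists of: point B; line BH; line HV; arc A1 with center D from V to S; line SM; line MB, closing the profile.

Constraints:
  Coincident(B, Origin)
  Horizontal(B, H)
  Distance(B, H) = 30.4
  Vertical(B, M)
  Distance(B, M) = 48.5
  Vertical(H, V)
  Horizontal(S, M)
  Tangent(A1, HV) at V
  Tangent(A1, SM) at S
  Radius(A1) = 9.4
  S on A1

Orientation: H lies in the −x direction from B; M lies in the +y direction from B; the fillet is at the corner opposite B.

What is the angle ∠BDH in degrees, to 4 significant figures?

41.76°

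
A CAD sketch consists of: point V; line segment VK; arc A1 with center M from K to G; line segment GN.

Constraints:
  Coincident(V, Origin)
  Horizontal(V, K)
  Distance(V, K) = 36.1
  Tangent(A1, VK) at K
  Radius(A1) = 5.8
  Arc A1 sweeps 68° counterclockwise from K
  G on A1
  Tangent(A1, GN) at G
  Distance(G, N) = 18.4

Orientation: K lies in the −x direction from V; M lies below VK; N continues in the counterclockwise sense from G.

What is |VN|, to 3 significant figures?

52.6

V is at the origin; V and K share the same y with |VK| = 36.1 and K on the −x side, so K = (-36.1, 0.00). A1 meets VK tangentially, so MK is at right angles to VK, so M = K + (0, -5.8) = (-36.1, -5.80). On A1, K sits at bearing 90° from M; a 68° counterclockwise sweep puts G at bearing 158°, so G = M + 5.8·(cos 158°, sin 158°) = (-41.5, -3.63). Since A1 is tangent to GN there, MG ⟂ GN, so GN runs along (−sin 158°, cos 158°); with |GN| = 18.4, N = (-48.4, -20.7). Then |VN| = |N − V| = 52.6.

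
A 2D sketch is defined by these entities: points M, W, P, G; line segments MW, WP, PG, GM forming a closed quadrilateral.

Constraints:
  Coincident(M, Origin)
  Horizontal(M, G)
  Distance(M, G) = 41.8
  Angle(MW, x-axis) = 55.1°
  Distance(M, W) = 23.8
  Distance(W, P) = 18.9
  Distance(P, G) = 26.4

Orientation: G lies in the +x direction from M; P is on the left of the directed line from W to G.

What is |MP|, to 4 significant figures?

40.17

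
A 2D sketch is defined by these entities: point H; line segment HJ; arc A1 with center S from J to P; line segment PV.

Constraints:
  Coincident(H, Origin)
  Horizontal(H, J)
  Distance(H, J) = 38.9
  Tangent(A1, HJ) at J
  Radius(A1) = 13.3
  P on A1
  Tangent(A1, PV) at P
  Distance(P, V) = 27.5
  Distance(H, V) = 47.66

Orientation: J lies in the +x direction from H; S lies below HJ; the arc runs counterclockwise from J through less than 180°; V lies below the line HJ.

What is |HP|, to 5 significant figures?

28.732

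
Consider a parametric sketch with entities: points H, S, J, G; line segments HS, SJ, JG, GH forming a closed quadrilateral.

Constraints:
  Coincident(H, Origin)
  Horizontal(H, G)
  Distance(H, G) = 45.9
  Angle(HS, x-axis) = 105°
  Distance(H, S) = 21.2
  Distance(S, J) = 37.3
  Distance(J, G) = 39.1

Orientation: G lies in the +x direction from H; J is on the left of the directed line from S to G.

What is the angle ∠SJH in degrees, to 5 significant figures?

27.495°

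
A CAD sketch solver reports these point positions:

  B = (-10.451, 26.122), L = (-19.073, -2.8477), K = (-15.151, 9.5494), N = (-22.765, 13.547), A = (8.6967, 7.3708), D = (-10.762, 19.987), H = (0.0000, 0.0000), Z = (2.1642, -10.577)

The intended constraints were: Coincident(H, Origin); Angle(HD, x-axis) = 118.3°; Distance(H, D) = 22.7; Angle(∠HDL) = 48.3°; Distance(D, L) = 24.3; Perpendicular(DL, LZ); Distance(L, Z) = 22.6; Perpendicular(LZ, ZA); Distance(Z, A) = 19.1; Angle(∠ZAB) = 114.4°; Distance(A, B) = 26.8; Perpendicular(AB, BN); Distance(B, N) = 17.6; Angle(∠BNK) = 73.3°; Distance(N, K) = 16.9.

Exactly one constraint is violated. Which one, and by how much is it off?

Distance(N, K) = 16.9 — off by 8.30.

H = (0.00, 0.00) ✓; HD at 118.3° ✓; |HD| = 22.70 ✓; ∠HDL = 48.30° ✓; |DL| = 24.30 ✓; ∠(DL, LZ) = 90.00° ✓; |LZ| = 22.60 ✓; ∠(LZ, ZA) = 90.00° ✓; |ZA| = 19.10 ✓; ∠ZAB = 114.4° ✓; |AB| = 26.80 ✓; ∠(AB, BN) = 90.00° ✓; |BN| = 17.60 ✓; ∠BNK = 73.30° ✓; |NK| = 8.600 ✗.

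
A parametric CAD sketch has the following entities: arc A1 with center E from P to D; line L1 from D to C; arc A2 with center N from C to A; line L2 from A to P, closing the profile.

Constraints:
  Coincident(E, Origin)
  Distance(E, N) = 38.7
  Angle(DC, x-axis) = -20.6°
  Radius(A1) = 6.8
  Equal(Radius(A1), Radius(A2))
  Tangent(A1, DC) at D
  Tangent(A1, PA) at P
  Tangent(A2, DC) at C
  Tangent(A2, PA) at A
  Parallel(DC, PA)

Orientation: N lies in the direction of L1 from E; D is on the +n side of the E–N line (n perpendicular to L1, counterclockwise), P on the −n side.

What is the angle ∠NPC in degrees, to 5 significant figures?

9.3968°

Tangency of A1 to both parallel lines with radius 6.8 puts D and P at E ± 6.8·n: D = (2.3925, 6.3652), P = (-2.3925, -6.3652). Equal radii place C and A the same way about N: C = N + 6.8·n = (38.618, -7.2511), A = N − 6.8·n = (33.833, -19.981). Then cos ∠NPC = PN·PC / (|PN||PC|), giving 9.3968°.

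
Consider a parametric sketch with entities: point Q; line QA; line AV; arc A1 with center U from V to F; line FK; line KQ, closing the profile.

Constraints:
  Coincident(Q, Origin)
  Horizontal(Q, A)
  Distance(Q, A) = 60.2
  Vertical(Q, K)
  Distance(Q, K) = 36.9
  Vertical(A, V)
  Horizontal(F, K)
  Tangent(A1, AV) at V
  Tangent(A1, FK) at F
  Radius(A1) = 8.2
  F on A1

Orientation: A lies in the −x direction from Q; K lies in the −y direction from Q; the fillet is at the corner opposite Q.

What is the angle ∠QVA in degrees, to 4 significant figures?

64.51°

Q is at the origin; Q and A share the same y with |QA| = 60.2 and A on the −x side, so A = (-60.20, 0.000). QK is vertical with |QK| = 36.9 and K on the −y side, so K = (0.000, -36.90). The virtual corner opposite Q is at (-60.20, -36.90). The tangent condition forces UV to be normal to AV and tangency of A1 to FK means the radius UF is perpendicular to FK, with radius 8.2, so the center U sits 8.2 in from both sides at U = (-52.00, -28.70). That places the tangent points at V = (-60.20, -28.70) on AV and F = (-52.00, -36.90) on FK. Then cos ∠QVA = VQ·VA / (|VQ||VA|), giving 64.51°.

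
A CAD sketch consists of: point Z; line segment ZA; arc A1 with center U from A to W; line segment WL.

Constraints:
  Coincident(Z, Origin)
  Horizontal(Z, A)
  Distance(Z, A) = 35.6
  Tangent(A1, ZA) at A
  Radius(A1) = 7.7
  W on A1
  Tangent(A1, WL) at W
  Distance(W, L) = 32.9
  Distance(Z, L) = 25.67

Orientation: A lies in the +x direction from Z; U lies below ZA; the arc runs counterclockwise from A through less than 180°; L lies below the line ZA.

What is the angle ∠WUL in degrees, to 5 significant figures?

76.827°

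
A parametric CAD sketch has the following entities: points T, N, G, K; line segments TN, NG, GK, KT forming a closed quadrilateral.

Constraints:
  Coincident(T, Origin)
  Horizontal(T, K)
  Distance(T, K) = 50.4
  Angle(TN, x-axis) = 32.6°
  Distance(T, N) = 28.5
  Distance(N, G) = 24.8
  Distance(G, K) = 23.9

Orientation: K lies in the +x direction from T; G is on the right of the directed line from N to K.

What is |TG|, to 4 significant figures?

29.71

T is at the origin; TK is horizontal with |TK| = 50.4 and K in +x, so K = (50.4, 0). TN runs at 32.6° with |TN| = 28.5, so N = (24.01, 15.35). G is determined by |NG| = 24.8 and |GK| = 23.9 together: it lies at the intersection of circle(N, 24.8) and circle(K, 23.9). With |NK| = 30.53, the foot of the radical line on NK is 15.98 from N and the perpendicular offset is √(24.8² − 15.98²) = 18.96. Taking the right-of-NK solution: G = (28.29, -9.073).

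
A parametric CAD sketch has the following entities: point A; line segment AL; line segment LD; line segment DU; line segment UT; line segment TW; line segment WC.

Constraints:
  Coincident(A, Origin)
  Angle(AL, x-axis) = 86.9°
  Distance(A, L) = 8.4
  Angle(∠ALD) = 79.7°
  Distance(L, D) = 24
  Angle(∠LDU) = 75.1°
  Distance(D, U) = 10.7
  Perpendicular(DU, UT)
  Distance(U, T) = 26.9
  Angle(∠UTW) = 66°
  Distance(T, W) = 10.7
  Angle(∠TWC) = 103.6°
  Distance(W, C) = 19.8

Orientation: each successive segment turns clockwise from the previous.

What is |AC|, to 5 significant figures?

18.965

∠UTW = 66.0° gives TW at 37.700° from the x-axis; with |TW| = 10.7, W = (3.5094, 12.701). ∠TWC = 103.6° gives WC at -38.700° from the x-axis; with |WC| = 19.8, C = (18.962, 0.32116). Then |AC| = |C − A| = 18.965.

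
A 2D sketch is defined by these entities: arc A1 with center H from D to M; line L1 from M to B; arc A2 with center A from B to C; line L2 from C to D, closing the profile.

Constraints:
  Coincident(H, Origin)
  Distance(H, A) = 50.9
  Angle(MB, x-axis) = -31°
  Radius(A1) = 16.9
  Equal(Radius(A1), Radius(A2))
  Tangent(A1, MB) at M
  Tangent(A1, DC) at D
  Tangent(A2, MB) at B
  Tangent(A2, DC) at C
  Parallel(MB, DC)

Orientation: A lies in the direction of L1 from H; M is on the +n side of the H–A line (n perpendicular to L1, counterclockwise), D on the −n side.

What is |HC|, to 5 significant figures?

53.632

The slot axis is L1's direction at -31.0°, so u = (cos -31.0°, sin -31.0°) = (0.85717, -0.51504) and n = (−sin -31.0°, cos -31.0°) = (0.51504, 0.85717). H is at the origin and A lies 50.9 along u from H, so A = 50.9·u = (43.630, -26.215). Tangency of A1 to both parallel lines with radius 16.9 puts M and D at H ± 16.9·n: M = (8.7041, 14.486), D = (-8.7041, -14.486). Equal radii place B and C the same way about A: B = A + 16.9·n = (52.334, -11.729), C = A − 16.9·n = (34.926, -40.702). Then |HC| = |C − H| = 53.632.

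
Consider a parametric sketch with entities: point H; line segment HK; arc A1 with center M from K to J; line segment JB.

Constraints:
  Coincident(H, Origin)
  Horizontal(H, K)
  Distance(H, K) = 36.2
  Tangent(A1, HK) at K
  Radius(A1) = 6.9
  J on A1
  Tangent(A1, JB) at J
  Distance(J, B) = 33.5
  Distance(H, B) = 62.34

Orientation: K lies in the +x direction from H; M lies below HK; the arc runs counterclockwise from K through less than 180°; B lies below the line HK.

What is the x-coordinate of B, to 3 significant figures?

48.9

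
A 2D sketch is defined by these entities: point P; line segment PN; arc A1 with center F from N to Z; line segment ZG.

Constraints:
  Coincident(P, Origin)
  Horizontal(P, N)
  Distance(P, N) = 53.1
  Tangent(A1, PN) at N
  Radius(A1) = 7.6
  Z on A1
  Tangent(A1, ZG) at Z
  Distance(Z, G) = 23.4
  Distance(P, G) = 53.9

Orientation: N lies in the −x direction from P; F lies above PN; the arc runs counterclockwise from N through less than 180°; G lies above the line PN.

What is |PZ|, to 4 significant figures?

46.08

P is at the origin; P and N share the same y with |PN| = 53.1 and N on the −x side, so N = (-53.10, 0.000). A1 meets PN tangentially, so FN is at right angles to PN, so F = N + (0, 7.6) = (-53.10, 7.600). Since FZ ⟂ ZG (tangency), |FG| = √(7.6² + 23.4²) = 24.60 regardless of where Z sits on A1. So G lies on both circle(P, 53.9) and circle(F, 24.60); the above-PN intersection is G = (-44.37, 30.60). Z is the foot of the tangent from G: Z = (-45.51, 7.230).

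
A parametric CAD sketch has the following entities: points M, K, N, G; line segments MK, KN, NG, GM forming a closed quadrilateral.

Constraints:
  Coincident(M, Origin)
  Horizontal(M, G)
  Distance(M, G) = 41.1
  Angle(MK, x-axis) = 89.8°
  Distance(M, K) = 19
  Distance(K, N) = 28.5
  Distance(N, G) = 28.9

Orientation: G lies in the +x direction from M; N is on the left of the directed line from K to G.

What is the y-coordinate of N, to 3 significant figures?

25.6

Checks: |KN| = 28.50 ✓; |NG| = 28.90 ✓.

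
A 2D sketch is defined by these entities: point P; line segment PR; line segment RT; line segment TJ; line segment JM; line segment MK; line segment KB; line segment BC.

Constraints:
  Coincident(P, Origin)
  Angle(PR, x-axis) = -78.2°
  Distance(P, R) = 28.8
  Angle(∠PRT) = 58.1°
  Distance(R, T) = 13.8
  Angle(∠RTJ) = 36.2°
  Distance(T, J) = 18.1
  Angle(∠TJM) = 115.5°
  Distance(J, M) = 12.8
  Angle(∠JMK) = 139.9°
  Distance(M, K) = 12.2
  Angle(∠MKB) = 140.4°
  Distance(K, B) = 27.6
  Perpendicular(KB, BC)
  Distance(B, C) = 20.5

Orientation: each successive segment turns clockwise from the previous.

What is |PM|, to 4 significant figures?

33.74

P is at the origin; PR runs at -78.2° with length 28.8, so R = (5.889, -28.19). ∠PRT = 58.1° gives RT at 159.9° from the x-axis; with |RT| = 13.8, T = (-7.070, -23.45). ∠RTJ = 36.2° gives TJ at 16.10° from the x-axis; with |TJ| = 18.1, J = (10.32, -18.43). ∠TJM = 115.5° gives JM at -48.40° from the x-axis; with |JM| = 12.8, M = (18.82, -28.00). Then |PM| = |M − P| = 33.74.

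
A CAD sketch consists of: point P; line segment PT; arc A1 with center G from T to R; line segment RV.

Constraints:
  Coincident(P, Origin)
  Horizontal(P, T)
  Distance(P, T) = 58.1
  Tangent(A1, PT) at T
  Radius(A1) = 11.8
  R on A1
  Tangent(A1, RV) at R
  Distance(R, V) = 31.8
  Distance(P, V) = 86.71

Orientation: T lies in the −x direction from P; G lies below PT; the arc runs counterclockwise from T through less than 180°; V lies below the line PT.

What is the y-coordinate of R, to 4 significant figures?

-9.075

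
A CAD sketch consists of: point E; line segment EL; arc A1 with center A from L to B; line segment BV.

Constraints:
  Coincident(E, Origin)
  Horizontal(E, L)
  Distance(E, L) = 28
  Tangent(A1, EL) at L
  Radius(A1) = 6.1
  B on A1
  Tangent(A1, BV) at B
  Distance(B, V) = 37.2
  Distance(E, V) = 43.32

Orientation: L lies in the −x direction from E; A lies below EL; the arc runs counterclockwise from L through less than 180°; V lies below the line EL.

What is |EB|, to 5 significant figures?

34.480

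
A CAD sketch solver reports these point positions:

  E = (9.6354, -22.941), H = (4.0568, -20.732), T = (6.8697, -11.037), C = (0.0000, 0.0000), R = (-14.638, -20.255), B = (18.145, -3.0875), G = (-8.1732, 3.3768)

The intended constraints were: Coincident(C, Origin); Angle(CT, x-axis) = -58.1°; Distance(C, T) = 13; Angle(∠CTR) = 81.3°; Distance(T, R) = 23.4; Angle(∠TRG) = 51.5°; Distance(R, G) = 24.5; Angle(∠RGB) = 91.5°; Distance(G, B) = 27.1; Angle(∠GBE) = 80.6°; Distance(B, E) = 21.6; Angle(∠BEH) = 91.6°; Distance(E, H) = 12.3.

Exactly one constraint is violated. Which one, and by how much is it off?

Distance(E, H) = 12.3 — off by 6.30.

C = (0.00, 0.00) ✓; CT at -58.10° ✓; |CT| = 13.00 ✓; ∠CTR = 81.30° ✓; |TR| = 23.40 ✓; ∠TRG = 51.50° ✓; |RG| = 24.50 ✓; ∠RGB = 91.50° ✓; |GB| = 27.10 ✓; ∠GBE = 80.60° ✓; |BE| = 21.60 ✓; ∠BEH = 91.60° ✓; |EH| = 6.000 ✗.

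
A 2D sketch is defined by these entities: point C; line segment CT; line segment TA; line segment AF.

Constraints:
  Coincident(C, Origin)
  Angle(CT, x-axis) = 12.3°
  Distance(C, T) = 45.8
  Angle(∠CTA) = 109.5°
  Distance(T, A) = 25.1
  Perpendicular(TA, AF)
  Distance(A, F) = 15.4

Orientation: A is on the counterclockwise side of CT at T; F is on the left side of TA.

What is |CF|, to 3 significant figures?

49.0

C is at the origin; CT runs at 12.3° with length 45.8, so T = 45.8·(cos 12.3°, sin 12.3°) = (44.7, 9.76). ∠CTA = 109.5°, so TA runs at 12.3° + (180° − 109.5°) = 82.8° from the x-axis; with |TA| = 25.1, A = T + 25.1·(cos 82.8°, sin 82.8°) = (47.9, 34.7). TA ⟂ AF; with |AF| = 15.4 on the left of TA, F = A + 15.4·(-0.992, 0.125) = (32.6, 36.6). Then |CF| = |F − C| = 49.0.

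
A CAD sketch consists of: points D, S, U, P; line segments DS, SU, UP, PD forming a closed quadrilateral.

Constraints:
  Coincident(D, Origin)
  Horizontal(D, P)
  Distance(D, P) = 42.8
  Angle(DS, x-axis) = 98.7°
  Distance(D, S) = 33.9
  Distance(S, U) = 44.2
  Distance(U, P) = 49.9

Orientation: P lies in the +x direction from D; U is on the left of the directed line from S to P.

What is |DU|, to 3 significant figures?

61.2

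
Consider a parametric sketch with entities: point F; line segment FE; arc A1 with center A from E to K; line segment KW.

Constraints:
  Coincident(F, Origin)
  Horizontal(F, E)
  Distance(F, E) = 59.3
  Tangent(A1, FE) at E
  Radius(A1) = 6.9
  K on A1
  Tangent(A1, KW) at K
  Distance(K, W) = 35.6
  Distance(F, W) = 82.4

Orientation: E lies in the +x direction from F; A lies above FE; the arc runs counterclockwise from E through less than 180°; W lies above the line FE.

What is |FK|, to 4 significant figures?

66.38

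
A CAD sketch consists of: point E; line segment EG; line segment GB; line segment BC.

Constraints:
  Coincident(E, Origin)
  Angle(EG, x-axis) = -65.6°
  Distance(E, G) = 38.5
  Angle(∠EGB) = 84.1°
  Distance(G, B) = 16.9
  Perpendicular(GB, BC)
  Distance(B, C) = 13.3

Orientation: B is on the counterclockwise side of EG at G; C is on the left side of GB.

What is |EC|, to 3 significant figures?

28.1

E is at the origin; EG runs at -65.6° with length 38.5, so G = 38.5·(cos -65.6°, sin -65.6°) = (15.9, -35.1). ∠EGB = 84.1°, so GB runs at -65.6° + (180° − 84.1°) = 30.3° from the x-axis; with |GB| = 16.9, B = G + 16.9·(cos 30.3°, sin 30.3°) = (30.5, -26.5). GB ⟂ BC; with |BC| = 13.3 on the left of GB, C = B + 13.3·(-0.505, 0.863) = (23.8, -15.1). Then |EC| = |C − E| = 28.1.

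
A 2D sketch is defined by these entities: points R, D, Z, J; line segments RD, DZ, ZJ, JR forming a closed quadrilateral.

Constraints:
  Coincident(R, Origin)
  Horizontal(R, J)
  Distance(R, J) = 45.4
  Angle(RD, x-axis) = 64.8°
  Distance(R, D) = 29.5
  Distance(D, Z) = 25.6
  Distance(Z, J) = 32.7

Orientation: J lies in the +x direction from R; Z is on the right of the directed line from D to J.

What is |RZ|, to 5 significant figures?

12.765

R is at the origin; RJ is horizontal with |RJ| = 45.4 and J in +x, so J = (45.4, 0). RD runs at 64.8° with |RD| = 29.5, so D = (12.560, 26.692). Z is determined by |DZ| = 25.6 and |ZJ| = 32.7 together: it lies at the intersection of circle(D, 25.6) and circle(J, 32.7). With |DJ| = 42.319, the foot of the radical line on DJ is 16.269 from D and the perpendicular offset is √(25.6² − 16.269²) = 19.766. Taking the right-of-DJ solution: Z = (12.718, 1.0929).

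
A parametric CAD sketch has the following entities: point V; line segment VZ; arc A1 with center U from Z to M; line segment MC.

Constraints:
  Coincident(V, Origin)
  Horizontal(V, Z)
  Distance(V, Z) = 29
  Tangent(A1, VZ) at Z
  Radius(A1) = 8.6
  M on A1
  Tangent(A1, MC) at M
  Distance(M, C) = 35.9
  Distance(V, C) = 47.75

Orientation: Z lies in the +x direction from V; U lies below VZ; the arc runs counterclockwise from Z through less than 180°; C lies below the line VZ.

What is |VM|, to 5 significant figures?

21.979

Checks: V = (0.00, 0.00) ✓; |UM| = 8.600 ✓; ∠(UM, MC) = 90.00° ✓; |MC| = 35.90 ✓; |VC| = 47.75 ✓.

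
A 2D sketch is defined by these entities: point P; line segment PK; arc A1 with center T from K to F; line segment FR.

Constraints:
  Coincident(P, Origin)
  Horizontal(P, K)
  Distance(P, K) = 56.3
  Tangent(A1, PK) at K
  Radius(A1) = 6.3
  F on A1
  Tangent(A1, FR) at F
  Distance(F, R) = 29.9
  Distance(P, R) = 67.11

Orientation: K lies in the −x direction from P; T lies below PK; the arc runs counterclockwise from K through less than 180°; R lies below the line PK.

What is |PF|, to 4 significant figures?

62.92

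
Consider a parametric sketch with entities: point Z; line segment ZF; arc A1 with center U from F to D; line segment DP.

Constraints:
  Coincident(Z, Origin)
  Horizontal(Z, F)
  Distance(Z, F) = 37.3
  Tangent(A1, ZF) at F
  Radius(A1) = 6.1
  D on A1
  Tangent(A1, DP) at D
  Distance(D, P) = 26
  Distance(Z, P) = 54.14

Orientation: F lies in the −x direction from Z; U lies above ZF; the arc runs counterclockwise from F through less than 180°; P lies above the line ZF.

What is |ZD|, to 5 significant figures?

33.072

Checks: |ZF| = 37.30 ✓; |UD| = 6.100 ✓; ∠(UD, DP) = 90.00° ✓; |DP| = 26.00 ✓; |ZP| = 54.14 ✓.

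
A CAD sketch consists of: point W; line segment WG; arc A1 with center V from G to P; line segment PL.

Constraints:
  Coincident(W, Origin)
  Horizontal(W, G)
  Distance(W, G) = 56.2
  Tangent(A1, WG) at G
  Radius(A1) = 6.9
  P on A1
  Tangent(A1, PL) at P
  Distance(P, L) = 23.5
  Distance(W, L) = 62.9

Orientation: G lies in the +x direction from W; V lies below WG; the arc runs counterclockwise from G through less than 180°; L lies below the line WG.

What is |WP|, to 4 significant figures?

50.17

Checks: |VP| = 6.900 ✓; ∠(VP, PL) = 90.00° ✓; |PL| = 23.50 ✓; |WL| = 62.90 ✓.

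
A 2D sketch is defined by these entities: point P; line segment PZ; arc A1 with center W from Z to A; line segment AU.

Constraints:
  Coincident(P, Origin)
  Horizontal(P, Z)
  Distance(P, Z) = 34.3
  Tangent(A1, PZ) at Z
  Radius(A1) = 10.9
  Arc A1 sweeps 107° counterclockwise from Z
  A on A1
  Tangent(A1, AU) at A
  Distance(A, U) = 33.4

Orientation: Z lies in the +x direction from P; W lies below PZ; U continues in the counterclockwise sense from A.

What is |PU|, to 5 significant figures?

57.011

P is at the origin; PZ is horizontal with |PZ| = 34.3 and Z on the +x side, so Z = (34.300, 0.0000). A1 meets PZ tangentially, so WZ is at right angles to PZ, so W = Z + (0, -10.9) = (34.300, -10.900). On A1, Z sits at bearing 90° from W; a 107° counterclockwise sweep puts A at bearing 197°, so A = W + 10.9·(cos 197°, sin 197°) = (23.876, -14.087). Since A1 is tangent to AU there, WA ⟂ AU, so AU runs along (−sin 197°, cos 197°); with |AU| = 33.4, U = (33.641, -46.027). Then |PU| = |U − P| = 57.011.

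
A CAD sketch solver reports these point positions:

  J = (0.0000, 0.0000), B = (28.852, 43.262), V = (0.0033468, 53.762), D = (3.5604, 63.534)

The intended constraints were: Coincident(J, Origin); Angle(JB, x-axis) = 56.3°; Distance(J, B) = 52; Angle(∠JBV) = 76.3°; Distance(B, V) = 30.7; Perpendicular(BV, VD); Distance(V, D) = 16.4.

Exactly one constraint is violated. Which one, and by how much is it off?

Distance(V, D) = 16.4 — off by 6.00.

J = (0.00, 0.00) ✓; JB at 56.30° ✓; |JB| = 52.00 ✓; ∠JBV = 76.30° ✓; |BV| = 30.70 ✓; ∠(BV, VD) = 90.00° ✓; |VD| = 10.40 ✗.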